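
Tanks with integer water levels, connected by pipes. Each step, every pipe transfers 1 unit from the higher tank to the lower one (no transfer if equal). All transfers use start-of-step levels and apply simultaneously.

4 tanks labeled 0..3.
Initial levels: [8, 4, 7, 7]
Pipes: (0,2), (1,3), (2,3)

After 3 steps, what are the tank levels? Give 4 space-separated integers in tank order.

Step 1: flows [0->2,3->1,2=3] -> levels [7 5 8 6]
Step 2: flows [2->0,3->1,2->3] -> levels [8 6 6 6]
Step 3: flows [0->2,1=3,2=3] -> levels [7 6 7 6]

Answer: 7 6 7 6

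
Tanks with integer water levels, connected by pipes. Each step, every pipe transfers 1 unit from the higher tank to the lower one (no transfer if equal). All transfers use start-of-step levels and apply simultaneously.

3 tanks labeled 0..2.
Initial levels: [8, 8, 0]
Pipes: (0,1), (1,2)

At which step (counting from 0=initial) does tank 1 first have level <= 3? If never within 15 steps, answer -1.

Answer: -1

Derivation:
Step 1: flows [0=1,1->2] -> levels [8 7 1]
Step 2: flows [0->1,1->2] -> levels [7 7 2]
Step 3: flows [0=1,1->2] -> levels [7 6 3]
Step 4: flows [0->1,1->2] -> levels [6 6 4]
Step 5: flows [0=1,1->2] -> levels [6 5 5]
Step 6: flows [0->1,1=2] -> levels [5 6 5]
Step 7: flows [1->0,1->2] -> levels [6 4 6]
Step 8: flows [0->1,2->1] -> levels [5 6 5]
  -> period-2 cycle (repeats step 6); tank 1 never drops to <=3
Tank 1 never reaches <=3 within 15 steps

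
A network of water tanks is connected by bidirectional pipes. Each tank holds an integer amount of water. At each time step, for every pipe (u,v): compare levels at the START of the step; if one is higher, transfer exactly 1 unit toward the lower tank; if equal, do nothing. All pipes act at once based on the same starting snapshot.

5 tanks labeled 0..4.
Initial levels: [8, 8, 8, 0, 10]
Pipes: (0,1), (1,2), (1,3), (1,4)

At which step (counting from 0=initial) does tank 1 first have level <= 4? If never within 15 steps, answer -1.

Answer: 7

Derivation:
Step 1: flows [0=1,1=2,1->3,4->1] -> levels [8 8 8 1 9]
Step 2: flows [0=1,1=2,1->3,4->1] -> levels [8 8 8 2 8]
Step 3: flows [0=1,1=2,1->3,1=4] -> levels [8 7 8 3 8]
Step 4: flows [0->1,2->1,1->3,4->1] -> levels [7 9 7 4 7]
Step 5: flows [1->0,1->2,1->3,1->4] -> levels [8 5 8 5 8]
Step 6: flows [0->1,2->1,1=3,4->1] -> levels [7 8 7 5 7]
Step 7: flows [1->0,1->2,1->3,1->4] -> levels [8 4 8 6 8]
Tank 1 first reaches <=4 at step 7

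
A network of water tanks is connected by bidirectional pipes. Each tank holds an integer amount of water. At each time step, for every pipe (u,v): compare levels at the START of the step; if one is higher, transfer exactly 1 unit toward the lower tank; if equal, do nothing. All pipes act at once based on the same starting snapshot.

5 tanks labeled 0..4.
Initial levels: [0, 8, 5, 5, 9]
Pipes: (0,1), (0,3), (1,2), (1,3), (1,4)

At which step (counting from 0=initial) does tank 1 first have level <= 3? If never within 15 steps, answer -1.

Step 1: flows [1->0,3->0,1->2,1->3,4->1] -> levels [2 6 6 5 8]
Step 2: flows [1->0,3->0,1=2,1->3,4->1] -> levels [4 5 6 5 7]
Step 3: flows [1->0,3->0,2->1,1=3,4->1] -> levels [6 6 5 4 6]
Step 4: flows [0=1,0->3,1->2,1->3,1=4] -> levels [5 4 6 6 6]
Step 5: flows [0->1,3->0,2->1,3->1,4->1] -> levels [5 8 5 4 5]
Step 6: flows [1->0,0->3,1->2,1->3,1->4] -> levels [5 4 6 6 6]
  -> period-2 cycle (repeats step 4); tank 1 never drops to <=3
Tank 1 never reaches <=3 within 15 steps

Answer: -1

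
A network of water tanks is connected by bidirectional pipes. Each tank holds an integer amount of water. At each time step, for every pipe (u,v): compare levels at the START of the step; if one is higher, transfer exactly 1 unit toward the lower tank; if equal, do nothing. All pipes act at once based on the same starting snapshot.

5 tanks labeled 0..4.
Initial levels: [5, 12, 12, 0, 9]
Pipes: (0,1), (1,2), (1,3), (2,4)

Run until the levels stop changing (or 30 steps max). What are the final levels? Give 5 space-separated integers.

Step 1: flows [1->0,1=2,1->3,2->4] -> levels [6 10 11 1 10]
Step 2: flows [1->0,2->1,1->3,2->4] -> levels [7 9 9 2 11]
Step 3: flows [1->0,1=2,1->3,4->2] -> levels [8 7 10 3 10]
Step 4: flows [0->1,2->1,1->3,2=4] -> levels [7 8 9 4 10]
Step 5: flows [1->0,2->1,1->3,4->2] -> levels [8 7 9 5 9]
Step 6: flows [0->1,2->1,1->3,2=4] -> levels [7 8 8 6 9]
Step 7: flows [1->0,1=2,1->3,4->2] -> levels [8 6 9 7 8]
Step 8: flows [0->1,2->1,3->1,2->4] -> levels [7 9 7 6 9]
Step 9: flows [1->0,1->2,1->3,4->2] -> levels [8 6 9 7 8]
  -> period-2 cycle: step 9 state = step 7 state; never stabilizes
  -> state at step 30: (30-7) mod 2 = 1, same as step 8 -> [7 9 7 6 9]

Answer: 7 9 7 6 9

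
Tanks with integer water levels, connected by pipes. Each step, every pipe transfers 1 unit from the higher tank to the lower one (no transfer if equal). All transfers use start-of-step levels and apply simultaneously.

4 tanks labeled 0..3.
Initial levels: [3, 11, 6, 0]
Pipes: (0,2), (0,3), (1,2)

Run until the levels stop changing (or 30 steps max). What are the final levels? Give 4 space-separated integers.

Answer: 6 6 4 4

Derivation:
Step 1: flows [2->0,0->3,1->2] -> levels [3 10 6 1]
Step 2: flows [2->0,0->3,1->2] -> levels [3 9 6 2]
Step 3: flows [2->0,0->3,1->2] -> levels [3 8 6 3]
Step 4: flows [2->0,0=3,1->2] -> levels [4 7 6 3]
Step 5: flows [2->0,0->3,1->2] -> levels [4 6 6 4]
Step 6: flows [2->0,0=3,1=2] -> levels [5 6 5 4]
Step 7: flows [0=2,0->3,1->2] -> levels [4 5 6 5]
Step 8: flows [2->0,3->0,2->1] -> levels [6 6 4 4]
Step 9: flows [0->2,0->3,1->2] -> levels [4 5 6 5]
  -> period-2 cycle: step 9 state = step 7 state; never stabilizes
  -> state at step 30: (30-7) mod 2 = 1, same as step 8 -> [6 6 4 4]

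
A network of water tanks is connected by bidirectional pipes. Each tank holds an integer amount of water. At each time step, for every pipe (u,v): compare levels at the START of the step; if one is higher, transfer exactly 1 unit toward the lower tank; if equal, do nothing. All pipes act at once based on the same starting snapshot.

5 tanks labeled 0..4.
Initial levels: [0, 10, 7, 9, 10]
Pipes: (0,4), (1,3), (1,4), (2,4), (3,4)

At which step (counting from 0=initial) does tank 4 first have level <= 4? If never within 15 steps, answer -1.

Step 1: flows [4->0,1->3,1=4,4->2,4->3] -> levels [1 9 8 11 7]
Step 2: flows [4->0,3->1,1->4,2->4,3->4] -> levels [2 9 7 9 9]
Step 3: flows [4->0,1=3,1=4,4->2,3=4] -> levels [3 9 8 9 7]
Step 4: flows [4->0,1=3,1->4,2->4,3->4] -> levels [4 8 7 8 9]
Step 5: flows [4->0,1=3,4->1,4->2,4->3] -> levels [5 9 8 9 5]
Step 6: flows [0=4,1=3,1->4,2->4,3->4] -> levels [5 8 7 8 8]
Step 7: flows [4->0,1=3,1=4,4->2,3=4] -> levels [6 8 8 8 6]
Step 8: flows [0=4,1=3,1->4,2->4,3->4] -> levels [6 7 7 7 9]
Step 9: flows [4->0,1=3,4->1,4->2,4->3] -> levels [7 8 8 8 5]
Step 10: flows [0->4,1=3,1->4,2->4,3->4] -> levels [6 7 7 7 9]
  -> period-2 cycle (repeats step 8); tank 4 never drops to <=4
Tank 4 never reaches <=4 within 15 steps

Answer: -1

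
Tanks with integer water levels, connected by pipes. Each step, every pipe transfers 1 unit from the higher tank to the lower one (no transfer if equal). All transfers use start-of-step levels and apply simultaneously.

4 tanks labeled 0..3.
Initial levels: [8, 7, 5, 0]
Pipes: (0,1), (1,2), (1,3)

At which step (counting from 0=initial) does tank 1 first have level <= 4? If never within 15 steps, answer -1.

Answer: 5

Derivation:
Step 1: flows [0->1,1->2,1->3] -> levels [7 6 6 1]
Step 2: flows [0->1,1=2,1->3] -> levels [6 6 6 2]
Step 3: flows [0=1,1=2,1->3] -> levels [6 5 6 3]
Step 4: flows [0->1,2->1,1->3] -> levels [5 6 5 4]
Step 5: flows [1->0,1->2,1->3] -> levels [6 3 6 5]
Tank 1 first reaches <=4 at step 5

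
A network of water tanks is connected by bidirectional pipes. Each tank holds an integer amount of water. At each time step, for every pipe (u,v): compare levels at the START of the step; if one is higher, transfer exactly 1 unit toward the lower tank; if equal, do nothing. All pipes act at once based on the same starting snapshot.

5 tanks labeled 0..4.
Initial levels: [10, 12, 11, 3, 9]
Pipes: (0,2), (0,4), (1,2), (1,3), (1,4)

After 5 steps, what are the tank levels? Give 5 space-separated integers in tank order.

Answer: 10 9 9 8 9

Derivation:
Step 1: flows [2->0,0->4,1->2,1->3,1->4] -> levels [10 9 11 4 11]
Step 2: flows [2->0,4->0,2->1,1->3,4->1] -> levels [12 10 9 5 9]
Step 3: flows [0->2,0->4,1->2,1->3,1->4] -> levels [10 7 11 6 11]
Step 4: flows [2->0,4->0,2->1,1->3,4->1] -> levels [12 8 9 7 9]
Step 5: flows [0->2,0->4,2->1,1->3,4->1] -> levels [10 9 9 8 9]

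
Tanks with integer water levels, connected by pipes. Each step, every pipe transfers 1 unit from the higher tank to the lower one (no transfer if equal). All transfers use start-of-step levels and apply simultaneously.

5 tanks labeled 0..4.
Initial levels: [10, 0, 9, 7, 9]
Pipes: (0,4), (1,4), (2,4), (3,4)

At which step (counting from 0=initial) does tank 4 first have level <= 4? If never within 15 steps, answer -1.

Step 1: flows [0->4,4->1,2=4,4->3] -> levels [9 1 9 8 8]
Step 2: flows [0->4,4->1,2->4,3=4] -> levels [8 2 8 8 9]
Step 3: flows [4->0,4->1,4->2,4->3] -> levels [9 3 9 9 5]
Step 4: flows [0->4,4->1,2->4,3->4] -> levels [8 4 8 8 7]
Step 5: flows [0->4,4->1,2->4,3->4] -> levels [7 5 7 7 9]
Step 6: flows [4->0,4->1,4->2,4->3] -> levels [8 6 8 8 5]
Step 7: flows [0->4,1->4,2->4,3->4] -> levels [7 5 7 7 9]
  -> period-2 cycle (repeats step 5); tank 4 never drops to <=4
Tank 4 never reaches <=4 within 15 steps

Answer: -1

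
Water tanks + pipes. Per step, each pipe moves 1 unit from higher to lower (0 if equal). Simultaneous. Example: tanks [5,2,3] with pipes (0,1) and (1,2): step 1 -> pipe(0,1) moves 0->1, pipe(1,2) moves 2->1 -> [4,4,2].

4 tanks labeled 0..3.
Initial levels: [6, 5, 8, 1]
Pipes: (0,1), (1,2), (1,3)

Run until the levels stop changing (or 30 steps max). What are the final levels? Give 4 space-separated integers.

Answer: 6 3 6 5

Derivation:
Step 1: flows [0->1,2->1,1->3] -> levels [5 6 7 2]
Step 2: flows [1->0,2->1,1->3] -> levels [6 5 6 3]
Step 3: flows [0->1,2->1,1->3] -> levels [5 6 5 4]
Step 4: flows [1->0,1->2,1->3] -> levels [6 3 6 5]
Step 5: flows [0->1,2->1,3->1] -> levels [5 6 5 4]
  -> period-2 cycle: step 5 state = step 3 state; never stabilizes
  -> state at step 30: (30-3) mod 2 = 1, same as step 4 -> [6 3 6 5]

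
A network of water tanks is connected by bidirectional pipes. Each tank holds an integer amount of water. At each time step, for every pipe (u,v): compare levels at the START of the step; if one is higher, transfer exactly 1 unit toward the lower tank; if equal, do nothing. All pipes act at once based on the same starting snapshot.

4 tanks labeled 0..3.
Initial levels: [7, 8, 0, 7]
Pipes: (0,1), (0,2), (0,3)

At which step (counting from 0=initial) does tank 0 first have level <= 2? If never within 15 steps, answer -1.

Answer: -1

Derivation:
Step 1: flows [1->0,0->2,0=3] -> levels [7 7 1 7]
Step 2: flows [0=1,0->2,0=3] -> levels [6 7 2 7]
Step 3: flows [1->0,0->2,3->0] -> levels [7 6 3 6]
Step 4: flows [0->1,0->2,0->3] -> levels [4 7 4 7]
Step 5: flows [1->0,0=2,3->0] -> levels [6 6 4 6]
Step 6: flows [0=1,0->2,0=3] -> levels [5 6 5 6]
Step 7: flows [1->0,0=2,3->0] -> levels [7 5 5 5]
Step 8: flows [0->1,0->2,0->3] -> levels [4 6 6 6]
Step 9: flows [1->0,2->0,3->0] -> levels [7 5 5 5]
  -> period-2 cycle (repeats step 7); tank 0 never drops to <=2
Tank 0 never reaches <=2 within 15 steps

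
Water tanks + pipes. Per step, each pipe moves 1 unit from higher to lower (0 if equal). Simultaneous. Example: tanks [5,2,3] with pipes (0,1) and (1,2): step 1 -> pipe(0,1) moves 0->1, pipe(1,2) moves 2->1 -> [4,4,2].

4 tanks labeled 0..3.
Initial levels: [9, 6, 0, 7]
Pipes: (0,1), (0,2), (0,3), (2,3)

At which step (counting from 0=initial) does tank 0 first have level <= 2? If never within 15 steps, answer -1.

Answer: -1

Derivation:
Step 1: flows [0->1,0->2,0->3,3->2] -> levels [6 7 2 7]
Step 2: flows [1->0,0->2,3->0,3->2] -> levels [7 6 4 5]
Step 3: flows [0->1,0->2,0->3,3->2] -> levels [4 7 6 5]
Step 4: flows [1->0,2->0,3->0,2->3] -> levels [7 6 4 5]
  -> period-2 cycle (repeats step 2); tank 0 never drops to <=2
Tank 0 never reaches <=2 within 15 steps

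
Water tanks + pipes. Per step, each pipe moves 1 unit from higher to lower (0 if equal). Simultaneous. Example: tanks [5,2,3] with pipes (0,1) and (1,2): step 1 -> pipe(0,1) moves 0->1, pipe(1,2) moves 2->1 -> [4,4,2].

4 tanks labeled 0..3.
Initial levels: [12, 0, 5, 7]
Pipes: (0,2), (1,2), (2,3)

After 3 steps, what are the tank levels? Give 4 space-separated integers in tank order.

Step 1: flows [0->2,2->1,3->2] -> levels [11 1 6 6]
Step 2: flows [0->2,2->1,2=3] -> levels [10 2 6 6]
Step 3: flows [0->2,2->1,2=3] -> levels [9 3 6 6]

Answer: 9 3 6 6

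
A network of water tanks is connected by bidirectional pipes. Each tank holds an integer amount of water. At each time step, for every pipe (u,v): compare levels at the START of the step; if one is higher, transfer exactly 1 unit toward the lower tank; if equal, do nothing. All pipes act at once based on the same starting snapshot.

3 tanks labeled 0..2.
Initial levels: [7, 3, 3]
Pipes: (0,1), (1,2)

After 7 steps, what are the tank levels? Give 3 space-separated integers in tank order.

Answer: 4 5 4

Derivation:
Step 1: flows [0->1,1=2] -> levels [6 4 3]
Step 2: flows [0->1,1->2] -> levels [5 4 4]
Step 3: flows [0->1,1=2] -> levels [4 5 4]
Step 4: flows [1->0,1->2] -> levels [5 3 5]
Step 5: flows [0->1,2->1] -> levels [4 5 4]
  -> period-2 cycle: step 5 state = step 3 state
  -> state at step 7: (7-3) mod 2 = 0, same as step 3 -> [4 5 4]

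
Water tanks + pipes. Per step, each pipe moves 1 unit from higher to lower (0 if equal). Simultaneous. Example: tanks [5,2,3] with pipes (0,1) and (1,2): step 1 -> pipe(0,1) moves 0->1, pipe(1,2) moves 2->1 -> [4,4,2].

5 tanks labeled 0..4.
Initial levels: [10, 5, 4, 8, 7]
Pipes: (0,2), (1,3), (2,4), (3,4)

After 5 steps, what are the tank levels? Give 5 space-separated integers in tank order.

Step 1: flows [0->2,3->1,4->2,3->4] -> levels [9 6 6 6 7]
Step 2: flows [0->2,1=3,4->2,4->3] -> levels [8 6 8 7 5]
Step 3: flows [0=2,3->1,2->4,3->4] -> levels [8 7 7 5 7]
Step 4: flows [0->2,1->3,2=4,4->3] -> levels [7 6 8 7 6]
Step 5: flows [2->0,3->1,2->4,3->4] -> levels [8 7 6 5 8]

Answer: 8 7 6 5 8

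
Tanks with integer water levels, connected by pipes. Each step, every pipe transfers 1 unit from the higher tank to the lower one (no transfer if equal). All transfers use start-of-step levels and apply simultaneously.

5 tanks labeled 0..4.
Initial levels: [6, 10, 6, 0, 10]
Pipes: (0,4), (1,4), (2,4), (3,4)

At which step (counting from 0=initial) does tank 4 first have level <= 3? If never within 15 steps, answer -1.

Answer: -1

Derivation:
Step 1: flows [4->0,1=4,4->2,4->3] -> levels [7 10 7 1 7]
Step 2: flows [0=4,1->4,2=4,4->3] -> levels [7 9 7 2 7]
Step 3: flows [0=4,1->4,2=4,4->3] -> levels [7 8 7 3 7]
Step 4: flows [0=4,1->4,2=4,4->3] -> levels [7 7 7 4 7]
Step 5: flows [0=4,1=4,2=4,4->3] -> levels [7 7 7 5 6]
Step 6: flows [0->4,1->4,2->4,4->3] -> levels [6 6 6 6 8]
Step 7: flows [4->0,4->1,4->2,4->3] -> levels [7 7 7 7 4]
Step 8: flows [0->4,1->4,2->4,3->4] -> levels [6 6 6 6 8]
  -> period-2 cycle (repeats step 6); tank 4 never drops to <=3
Tank 4 never reaches <=3 within 15 steps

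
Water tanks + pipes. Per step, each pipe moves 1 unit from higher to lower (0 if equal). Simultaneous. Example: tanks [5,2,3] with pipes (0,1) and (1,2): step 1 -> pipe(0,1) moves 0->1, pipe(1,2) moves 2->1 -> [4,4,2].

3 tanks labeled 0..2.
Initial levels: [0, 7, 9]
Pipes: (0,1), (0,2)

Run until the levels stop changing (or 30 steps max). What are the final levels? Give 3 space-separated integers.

Step 1: flows [1->0,2->0] -> levels [2 6 8]
Step 2: flows [1->0,2->0] -> levels [4 5 7]
Step 3: flows [1->0,2->0] -> levels [6 4 6]
Step 4: flows [0->1,0=2] -> levels [5 5 6]
Step 5: flows [0=1,2->0] -> levels [6 5 5]
Step 6: flows [0->1,0->2] -> levels [4 6 6]
Step 7: flows [1->0,2->0] -> levels [6 5 5]
  -> period-2 cycle: step 7 state = step 5 state; never stabilizes
  -> state at step 30: (30-5) mod 2 = 1, same as step 6 -> [4 6 6]

Answer: 4 6 6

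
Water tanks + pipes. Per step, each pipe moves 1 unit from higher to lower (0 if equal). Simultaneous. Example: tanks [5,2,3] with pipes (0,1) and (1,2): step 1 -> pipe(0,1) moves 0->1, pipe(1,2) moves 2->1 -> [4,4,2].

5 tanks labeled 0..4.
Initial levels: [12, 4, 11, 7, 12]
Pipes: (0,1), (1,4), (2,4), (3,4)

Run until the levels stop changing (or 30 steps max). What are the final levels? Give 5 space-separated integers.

Step 1: flows [0->1,4->1,4->2,4->3] -> levels [11 6 12 8 9]
Step 2: flows [0->1,4->1,2->4,4->3] -> levels [10 8 11 9 8]
Step 3: flows [0->1,1=4,2->4,3->4] -> levels [9 9 10 8 10]
Step 4: flows [0=1,4->1,2=4,4->3] -> levels [9 10 10 9 8]
Step 5: flows [1->0,1->4,2->4,3->4] -> levels [10 8 9 8 11]
Step 6: flows [0->1,4->1,4->2,4->3] -> levels [9 10 10 9 8]
  -> period-2 cycle: step 6 state = step 4 state; never stabilizes
  -> state at step 30: (30-4) mod 2 = 0, same as step 4 -> [9 10 10 9 8]

Answer: 9 10 10 9 8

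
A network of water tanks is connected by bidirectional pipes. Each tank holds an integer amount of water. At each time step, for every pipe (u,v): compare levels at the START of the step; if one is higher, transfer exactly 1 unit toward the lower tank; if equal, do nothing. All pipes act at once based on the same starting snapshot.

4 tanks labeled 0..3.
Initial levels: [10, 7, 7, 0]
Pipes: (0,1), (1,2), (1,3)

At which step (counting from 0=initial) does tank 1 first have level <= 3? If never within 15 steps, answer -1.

Answer: -1

Derivation:
Step 1: flows [0->1,1=2,1->3] -> levels [9 7 7 1]
Step 2: flows [0->1,1=2,1->3] -> levels [8 7 7 2]
Step 3: flows [0->1,1=2,1->3] -> levels [7 7 7 3]
Step 4: flows [0=1,1=2,1->3] -> levels [7 6 7 4]
Step 5: flows [0->1,2->1,1->3] -> levels [6 7 6 5]
Step 6: flows [1->0,1->2,1->3] -> levels [7 4 7 6]
Step 7: flows [0->1,2->1,3->1] -> levels [6 7 6 5]
  -> period-2 cycle (repeats step 5); tank 1 never drops to <=3
Tank 1 never reaches <=3 within 15 steps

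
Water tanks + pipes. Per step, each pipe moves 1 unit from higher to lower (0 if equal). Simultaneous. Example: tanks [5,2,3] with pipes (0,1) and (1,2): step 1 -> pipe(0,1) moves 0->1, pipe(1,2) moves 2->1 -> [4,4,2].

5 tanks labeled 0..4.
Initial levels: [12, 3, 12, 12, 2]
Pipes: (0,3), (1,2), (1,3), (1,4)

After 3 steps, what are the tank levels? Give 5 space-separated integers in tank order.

Step 1: flows [0=3,2->1,3->1,1->4] -> levels [12 4 11 11 3]
Step 2: flows [0->3,2->1,3->1,1->4] -> levels [11 5 10 11 4]
Step 3: flows [0=3,2->1,3->1,1->4] -> levels [11 6 9 10 5]

Answer: 11 6 9 10 5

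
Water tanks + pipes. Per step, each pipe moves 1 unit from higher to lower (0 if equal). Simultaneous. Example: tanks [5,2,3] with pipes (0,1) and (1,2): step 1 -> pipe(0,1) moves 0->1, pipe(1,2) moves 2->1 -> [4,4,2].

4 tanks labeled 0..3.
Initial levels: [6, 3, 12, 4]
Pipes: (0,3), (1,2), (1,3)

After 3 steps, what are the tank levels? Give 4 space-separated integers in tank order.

Step 1: flows [0->3,2->1,3->1] -> levels [5 5 11 4]
Step 2: flows [0->3,2->1,1->3] -> levels [4 5 10 6]
Step 3: flows [3->0,2->1,3->1] -> levels [5 7 9 4]

Answer: 5 7 9 4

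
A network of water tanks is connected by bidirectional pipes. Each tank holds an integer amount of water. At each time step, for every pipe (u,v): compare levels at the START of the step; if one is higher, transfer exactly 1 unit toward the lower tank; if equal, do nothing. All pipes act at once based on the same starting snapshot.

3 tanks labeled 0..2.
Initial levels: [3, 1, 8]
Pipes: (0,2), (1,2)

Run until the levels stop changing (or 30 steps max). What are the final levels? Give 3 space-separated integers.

Answer: 4 4 4

Derivation:
Step 1: flows [2->0,2->1] -> levels [4 2 6]
Step 2: flows [2->0,2->1] -> levels [5 3 4]
Step 3: flows [0->2,2->1] -> levels [4 4 4]
Step 4: flows [0=2,1=2] -> levels [4 4 4]
  -> stable (no change)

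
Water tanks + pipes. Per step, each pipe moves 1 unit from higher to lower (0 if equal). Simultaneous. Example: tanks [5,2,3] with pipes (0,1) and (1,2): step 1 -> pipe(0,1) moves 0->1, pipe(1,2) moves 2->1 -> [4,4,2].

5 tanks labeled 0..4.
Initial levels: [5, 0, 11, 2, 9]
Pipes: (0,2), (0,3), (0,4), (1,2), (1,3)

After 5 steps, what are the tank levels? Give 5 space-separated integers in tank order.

Answer: 4 5 6 6 6

Derivation:
Step 1: flows [2->0,0->3,4->0,2->1,3->1] -> levels [6 2 9 2 8]
Step 2: flows [2->0,0->3,4->0,2->1,1=3] -> levels [7 3 7 3 7]
Step 3: flows [0=2,0->3,0=4,2->1,1=3] -> levels [6 4 6 4 7]
Step 4: flows [0=2,0->3,4->0,2->1,1=3] -> levels [6 5 5 5 6]
Step 5: flows [0->2,0->3,0=4,1=2,1=3] -> levels [4 5 6 6 6]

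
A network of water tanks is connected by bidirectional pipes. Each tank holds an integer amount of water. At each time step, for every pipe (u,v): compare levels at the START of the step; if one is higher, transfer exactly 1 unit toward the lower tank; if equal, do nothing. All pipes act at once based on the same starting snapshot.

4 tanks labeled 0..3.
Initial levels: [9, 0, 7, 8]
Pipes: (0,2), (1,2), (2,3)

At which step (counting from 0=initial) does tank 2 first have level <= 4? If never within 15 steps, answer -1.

Step 1: flows [0->2,2->1,3->2] -> levels [8 1 8 7]
Step 2: flows [0=2,2->1,2->3] -> levels [8 2 6 8]
Step 3: flows [0->2,2->1,3->2] -> levels [7 3 7 7]
Step 4: flows [0=2,2->1,2=3] -> levels [7 4 6 7]
Step 5: flows [0->2,2->1,3->2] -> levels [6 5 7 6]
Step 6: flows [2->0,2->1,2->3] -> levels [7 6 4 7]
Tank 2 first reaches <=4 at step 6

Answer: 6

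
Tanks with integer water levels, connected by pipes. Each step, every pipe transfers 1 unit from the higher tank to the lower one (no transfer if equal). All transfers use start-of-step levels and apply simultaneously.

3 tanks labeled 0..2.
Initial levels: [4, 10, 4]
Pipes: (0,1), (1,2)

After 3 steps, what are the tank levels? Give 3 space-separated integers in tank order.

Step 1: flows [1->0,1->2] -> levels [5 8 5]
Step 2: flows [1->0,1->2] -> levels [6 6 6]
Step 3: flows [0=1,1=2] -> levels [6 6 6]

Answer: 6 6 6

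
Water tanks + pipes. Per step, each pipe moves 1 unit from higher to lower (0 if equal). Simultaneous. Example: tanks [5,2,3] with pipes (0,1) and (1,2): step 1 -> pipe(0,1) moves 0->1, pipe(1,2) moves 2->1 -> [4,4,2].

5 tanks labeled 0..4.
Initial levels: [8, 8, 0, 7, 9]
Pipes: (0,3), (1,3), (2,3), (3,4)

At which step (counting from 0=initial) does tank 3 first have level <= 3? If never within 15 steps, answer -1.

Step 1: flows [0->3,1->3,3->2,4->3] -> levels [7 7 1 9 8]
Step 2: flows [3->0,3->1,3->2,3->4] -> levels [8 8 2 5 9]
Step 3: flows [0->3,1->3,3->2,4->3] -> levels [7 7 3 7 8]
Step 4: flows [0=3,1=3,3->2,4->3] -> levels [7 7 4 7 7]
Step 5: flows [0=3,1=3,3->2,3=4] -> levels [7 7 5 6 7]
Step 6: flows [0->3,1->3,3->2,4->3] -> levels [6 6 6 8 6]
Step 7: flows [3->0,3->1,3->2,3->4] -> levels [7 7 7 4 7]
Step 8: flows [0->3,1->3,2->3,4->3] -> levels [6 6 6 8 6]
  -> period-2 cycle (repeats step 6); tank 3 never drops to <=3
Tank 3 never reaches <=3 within 15 steps

Answer: -1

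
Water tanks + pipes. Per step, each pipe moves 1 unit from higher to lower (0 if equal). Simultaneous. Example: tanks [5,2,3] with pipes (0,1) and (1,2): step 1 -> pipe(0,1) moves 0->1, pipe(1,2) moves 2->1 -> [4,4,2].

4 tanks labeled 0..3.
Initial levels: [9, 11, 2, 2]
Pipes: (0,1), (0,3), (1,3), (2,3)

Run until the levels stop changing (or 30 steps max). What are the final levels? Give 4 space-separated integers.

Answer: 6 6 5 7

Derivation:
Step 1: flows [1->0,0->3,1->3,2=3] -> levels [9 9 2 4]
Step 2: flows [0=1,0->3,1->3,3->2] -> levels [8 8 3 5]
Step 3: flows [0=1,0->3,1->3,3->2] -> levels [7 7 4 6]
Step 4: flows [0=1,0->3,1->3,3->2] -> levels [6 6 5 7]
Step 5: flows [0=1,3->0,3->1,3->2] -> levels [7 7 6 4]
Step 6: flows [0=1,0->3,1->3,2->3] -> levels [6 6 5 7]
  -> period-2 cycle: step 6 state = step 4 state; never stabilizes
  -> state at step 30: (30-4) mod 2 = 0, same as step 4 -> [6 6 5 7]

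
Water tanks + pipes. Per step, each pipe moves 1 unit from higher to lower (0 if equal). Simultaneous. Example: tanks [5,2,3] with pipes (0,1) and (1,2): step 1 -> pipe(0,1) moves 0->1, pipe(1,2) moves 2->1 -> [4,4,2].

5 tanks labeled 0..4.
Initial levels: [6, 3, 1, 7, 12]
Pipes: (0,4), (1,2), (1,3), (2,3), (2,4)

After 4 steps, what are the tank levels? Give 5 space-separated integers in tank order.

Answer: 7 6 5 4 7

Derivation:
Step 1: flows [4->0,1->2,3->1,3->2,4->2] -> levels [7 3 4 5 10]
Step 2: flows [4->0,2->1,3->1,3->2,4->2] -> levels [8 5 5 3 8]
Step 3: flows [0=4,1=2,1->3,2->3,4->2] -> levels [8 4 5 5 7]
Step 4: flows [0->4,2->1,3->1,2=3,4->2] -> levels [7 6 5 4 7]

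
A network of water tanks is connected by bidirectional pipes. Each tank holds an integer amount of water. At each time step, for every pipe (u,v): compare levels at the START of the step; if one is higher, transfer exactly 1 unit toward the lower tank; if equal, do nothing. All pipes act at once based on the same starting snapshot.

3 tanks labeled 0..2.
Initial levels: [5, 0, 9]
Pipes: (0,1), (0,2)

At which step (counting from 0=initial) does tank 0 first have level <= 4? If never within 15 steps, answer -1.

Step 1: flows [0->1,2->0] -> levels [5 1 8]
Step 2: flows [0->1,2->0] -> levels [5 2 7]
Step 3: flows [0->1,2->0] -> levels [5 3 6]
Step 4: flows [0->1,2->0] -> levels [5 4 5]
Step 5: flows [0->1,0=2] -> levels [4 5 5]
Tank 0 first reaches <=4 at step 5

Answer: 5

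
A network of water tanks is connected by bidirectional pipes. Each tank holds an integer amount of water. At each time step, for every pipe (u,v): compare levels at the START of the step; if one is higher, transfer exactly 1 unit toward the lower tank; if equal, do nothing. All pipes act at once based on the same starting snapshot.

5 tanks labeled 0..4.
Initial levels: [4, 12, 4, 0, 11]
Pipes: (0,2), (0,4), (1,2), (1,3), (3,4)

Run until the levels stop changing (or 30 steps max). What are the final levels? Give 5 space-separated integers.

Answer: 6 7 6 5 7

Derivation:
Step 1: flows [0=2,4->0,1->2,1->3,4->3] -> levels [5 10 5 2 9]
Step 2: flows [0=2,4->0,1->2,1->3,4->3] -> levels [6 8 6 4 7]
Step 3: flows [0=2,4->0,1->2,1->3,4->3] -> levels [7 6 7 6 5]
Step 4: flows [0=2,0->4,2->1,1=3,3->4] -> levels [6 7 6 5 7]
Step 5: flows [0=2,4->0,1->2,1->3,4->3] -> levels [7 5 7 7 5]
Step 6: flows [0=2,0->4,2->1,3->1,3->4] -> levels [6 7 6 5 7]
  -> period-2 cycle: step 6 state = step 4 state; never stabilizes
  -> state at step 30: (30-4) mod 2 = 0, same as step 4 -> [6 7 6 5 7]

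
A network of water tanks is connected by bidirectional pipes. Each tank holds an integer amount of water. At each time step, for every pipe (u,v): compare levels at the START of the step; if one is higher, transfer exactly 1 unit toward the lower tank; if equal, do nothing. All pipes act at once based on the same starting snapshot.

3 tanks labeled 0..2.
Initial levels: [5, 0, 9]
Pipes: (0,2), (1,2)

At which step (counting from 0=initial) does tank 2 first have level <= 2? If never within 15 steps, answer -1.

Answer: -1

Derivation:
Step 1: flows [2->0,2->1] -> levels [6 1 7]
Step 2: flows [2->0,2->1] -> levels [7 2 5]
Step 3: flows [0->2,2->1] -> levels [6 3 5]
Step 4: flows [0->2,2->1] -> levels [5 4 5]
Step 5: flows [0=2,2->1] -> levels [5 5 4]
Step 6: flows [0->2,1->2] -> levels [4 4 6]
Step 7: flows [2->0,2->1] -> levels [5 5 4]
  -> period-2 cycle (repeats step 5); tank 2 never drops to <=2
Tank 2 never reaches <=2 within 15 steps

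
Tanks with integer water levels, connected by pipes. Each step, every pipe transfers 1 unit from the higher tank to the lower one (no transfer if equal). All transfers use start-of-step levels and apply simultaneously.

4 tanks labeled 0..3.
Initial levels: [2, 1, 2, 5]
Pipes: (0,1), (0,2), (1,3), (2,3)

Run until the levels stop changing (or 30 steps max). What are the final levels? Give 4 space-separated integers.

Answer: 3 2 2 3

Derivation:
Step 1: flows [0->1,0=2,3->1,3->2] -> levels [1 3 3 3]
Step 2: flows [1->0,2->0,1=3,2=3] -> levels [3 2 2 3]
Step 3: flows [0->1,0->2,3->1,3->2] -> levels [1 4 4 1]
Step 4: flows [1->0,2->0,1->3,2->3] -> levels [3 2 2 3]
  -> period-2 cycle: step 4 state = step 2 state; never stabilizes
  -> state at step 30: (30-2) mod 2 = 0, same as step 2 -> [3 2 2 3]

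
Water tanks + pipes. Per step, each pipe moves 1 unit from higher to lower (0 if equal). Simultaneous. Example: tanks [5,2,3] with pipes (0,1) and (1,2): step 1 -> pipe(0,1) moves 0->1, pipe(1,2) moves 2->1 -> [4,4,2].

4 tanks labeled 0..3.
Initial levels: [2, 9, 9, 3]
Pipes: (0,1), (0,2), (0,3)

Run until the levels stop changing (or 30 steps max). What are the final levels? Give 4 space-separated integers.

Step 1: flows [1->0,2->0,3->0] -> levels [5 8 8 2]
Step 2: flows [1->0,2->0,0->3] -> levels [6 7 7 3]
Step 3: flows [1->0,2->0,0->3] -> levels [7 6 6 4]
Step 4: flows [0->1,0->2,0->3] -> levels [4 7 7 5]
Step 5: flows [1->0,2->0,3->0] -> levels [7 6 6 4]
  -> period-2 cycle: step 5 state = step 3 state; never stabilizes
  -> state at step 30: (30-3) mod 2 = 1, same as step 4 -> [4 7 7 5]

Answer: 4 7 7 5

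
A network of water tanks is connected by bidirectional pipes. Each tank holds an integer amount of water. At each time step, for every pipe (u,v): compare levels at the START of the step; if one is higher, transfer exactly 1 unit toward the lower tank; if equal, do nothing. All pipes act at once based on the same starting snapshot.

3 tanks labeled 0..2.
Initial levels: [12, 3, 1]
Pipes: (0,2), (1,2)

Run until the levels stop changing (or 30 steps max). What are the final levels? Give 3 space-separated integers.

Step 1: flows [0->2,1->2] -> levels [11 2 3]
Step 2: flows [0->2,2->1] -> levels [10 3 3]
Step 3: flows [0->2,1=2] -> levels [9 3 4]
Step 4: flows [0->2,2->1] -> levels [8 4 4]
Step 5: flows [0->2,1=2] -> levels [7 4 5]
Step 6: flows [0->2,2->1] -> levels [6 5 5]
Step 7: flows [0->2,1=2] -> levels [5 5 6]
Step 8: flows [2->0,2->1] -> levels [6 6 4]
Step 9: flows [0->2,1->2] -> levels [5 5 6]
  -> period-2 cycle: step 9 state = step 7 state; never stabilizes
  -> state at step 30: (30-7) mod 2 = 1, same as step 8 -> [6 6 4]

Answer: 6 6 4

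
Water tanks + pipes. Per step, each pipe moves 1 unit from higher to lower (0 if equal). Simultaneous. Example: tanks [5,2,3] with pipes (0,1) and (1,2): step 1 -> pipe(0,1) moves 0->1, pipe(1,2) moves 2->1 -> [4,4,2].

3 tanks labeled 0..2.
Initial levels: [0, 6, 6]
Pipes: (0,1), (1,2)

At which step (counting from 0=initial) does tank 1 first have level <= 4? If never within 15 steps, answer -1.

Answer: 3

Derivation:
Step 1: flows [1->0,1=2] -> levels [1 5 6]
Step 2: flows [1->0,2->1] -> levels [2 5 5]
Step 3: flows [1->0,1=2] -> levels [3 4 5]
Tank 1 first reaches <=4 at step 3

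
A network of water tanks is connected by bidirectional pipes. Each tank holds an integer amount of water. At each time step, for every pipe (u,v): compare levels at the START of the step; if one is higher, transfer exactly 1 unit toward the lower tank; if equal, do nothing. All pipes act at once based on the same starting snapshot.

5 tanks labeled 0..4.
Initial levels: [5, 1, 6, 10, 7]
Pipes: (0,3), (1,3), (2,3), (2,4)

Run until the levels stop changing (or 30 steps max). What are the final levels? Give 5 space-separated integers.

Step 1: flows [3->0,3->1,3->2,4->2] -> levels [6 2 8 7 6]
Step 2: flows [3->0,3->1,2->3,2->4] -> levels [7 3 6 6 7]
Step 3: flows [0->3,3->1,2=3,4->2] -> levels [6 4 7 6 6]
Step 4: flows [0=3,3->1,2->3,2->4] -> levels [6 5 5 6 7]
Step 5: flows [0=3,3->1,3->2,4->2] -> levels [6 6 7 4 6]
Step 6: flows [0->3,1->3,2->3,2->4] -> levels [5 5 5 7 7]
Step 7: flows [3->0,3->1,3->2,4->2] -> levels [6 6 7 4 6]
  -> period-2 cycle: step 7 state = step 5 state; never stabilizes
  -> state at step 30: (30-5) mod 2 = 1, same as step 6 -> [5 5 5 7 7]

Answer: 5 5 5 7 7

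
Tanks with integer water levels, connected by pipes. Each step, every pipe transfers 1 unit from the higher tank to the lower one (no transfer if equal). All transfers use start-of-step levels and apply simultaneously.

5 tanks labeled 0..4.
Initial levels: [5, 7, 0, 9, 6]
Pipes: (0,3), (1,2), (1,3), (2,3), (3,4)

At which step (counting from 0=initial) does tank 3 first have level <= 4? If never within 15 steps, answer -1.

Answer: 3

Derivation:
Step 1: flows [3->0,1->2,3->1,3->2,3->4] -> levels [6 7 2 5 7]
Step 2: flows [0->3,1->2,1->3,3->2,4->3] -> levels [5 5 4 7 6]
Step 3: flows [3->0,1->2,3->1,3->2,3->4] -> levels [6 5 6 3 7]
Tank 3 first reaches <=4 at step 3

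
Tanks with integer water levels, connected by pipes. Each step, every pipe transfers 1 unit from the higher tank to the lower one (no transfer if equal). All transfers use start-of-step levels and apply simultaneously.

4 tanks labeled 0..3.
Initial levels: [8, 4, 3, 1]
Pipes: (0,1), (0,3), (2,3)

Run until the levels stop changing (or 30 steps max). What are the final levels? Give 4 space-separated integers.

Answer: 5 4 4 3

Derivation:
Step 1: flows [0->1,0->3,2->3] -> levels [6 5 2 3]
Step 2: flows [0->1,0->3,3->2] -> levels [4 6 3 3]
Step 3: flows [1->0,0->3,2=3] -> levels [4 5 3 4]
Step 4: flows [1->0,0=3,3->2] -> levels [5 4 4 3]
Step 5: flows [0->1,0->3,2->3] -> levels [3 5 3 5]
Step 6: flows [1->0,3->0,3->2] -> levels [5 4 4 3]
  -> period-2 cycle: step 6 state = step 4 state; never stabilizes
  -> state at step 30: (30-4) mod 2 = 0, same as step 4 -> [5 4 4 3]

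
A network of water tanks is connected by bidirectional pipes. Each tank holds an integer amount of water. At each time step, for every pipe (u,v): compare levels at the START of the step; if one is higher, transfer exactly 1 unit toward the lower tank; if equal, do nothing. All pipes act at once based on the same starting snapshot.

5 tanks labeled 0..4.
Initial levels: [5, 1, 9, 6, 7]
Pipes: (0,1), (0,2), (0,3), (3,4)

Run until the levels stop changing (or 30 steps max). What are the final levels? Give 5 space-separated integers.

Answer: 4 6 6 7 5

Derivation:
Step 1: flows [0->1,2->0,3->0,4->3] -> levels [6 2 8 6 6]
Step 2: flows [0->1,2->0,0=3,3=4] -> levels [6 3 7 6 6]
Step 3: flows [0->1,2->0,0=3,3=4] -> levels [6 4 6 6 6]
Step 4: flows [0->1,0=2,0=3,3=4] -> levels [5 5 6 6 6]
Step 5: flows [0=1,2->0,3->0,3=4] -> levels [7 5 5 5 6]
Step 6: flows [0->1,0->2,0->3,4->3] -> levels [4 6 6 7 5]
Step 7: flows [1->0,2->0,3->0,3->4] -> levels [7 5 5 5 6]
  -> period-2 cycle: step 7 state = step 5 state; never stabilizes
  -> state at step 30: (30-5) mod 2 = 1, same as step 6 -> [4 6 6 7 5]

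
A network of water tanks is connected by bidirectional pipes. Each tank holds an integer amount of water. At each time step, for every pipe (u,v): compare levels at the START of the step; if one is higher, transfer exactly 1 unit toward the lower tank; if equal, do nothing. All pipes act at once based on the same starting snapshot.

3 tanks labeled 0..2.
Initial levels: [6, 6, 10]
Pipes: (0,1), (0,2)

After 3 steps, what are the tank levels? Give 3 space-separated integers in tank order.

Step 1: flows [0=1,2->0] -> levels [7 6 9]
Step 2: flows [0->1,2->0] -> levels [7 7 8]
Step 3: flows [0=1,2->0] -> levels [8 7 7]

Answer: 8 7 7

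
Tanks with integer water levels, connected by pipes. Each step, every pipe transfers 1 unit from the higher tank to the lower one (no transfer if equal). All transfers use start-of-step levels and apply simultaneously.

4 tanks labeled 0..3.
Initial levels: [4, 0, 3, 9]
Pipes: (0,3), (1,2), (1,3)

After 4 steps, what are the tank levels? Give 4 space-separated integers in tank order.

Answer: 5 4 3 4

Derivation:
Step 1: flows [3->0,2->1,3->1] -> levels [5 2 2 7]
Step 2: flows [3->0,1=2,3->1] -> levels [6 3 2 5]
Step 3: flows [0->3,1->2,3->1] -> levels [5 3 3 5]
Step 4: flows [0=3,1=2,3->1] -> levels [5 4 3 4]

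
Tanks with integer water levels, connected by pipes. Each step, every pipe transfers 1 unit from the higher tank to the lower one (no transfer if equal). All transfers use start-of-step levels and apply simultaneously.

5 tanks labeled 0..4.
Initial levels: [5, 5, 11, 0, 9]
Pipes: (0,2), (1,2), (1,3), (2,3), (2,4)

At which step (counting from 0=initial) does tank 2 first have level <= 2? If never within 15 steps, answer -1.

Answer: -1

Derivation:
Step 1: flows [2->0,2->1,1->3,2->3,2->4] -> levels [6 5 7 2 10]
Step 2: flows [2->0,2->1,1->3,2->3,4->2] -> levels [7 5 5 4 9]
Step 3: flows [0->2,1=2,1->3,2->3,4->2] -> levels [6 4 6 6 8]
Step 4: flows [0=2,2->1,3->1,2=3,4->2] -> levels [6 6 6 5 7]
Step 5: flows [0=2,1=2,1->3,2->3,4->2] -> levels [6 5 6 7 6]
Step 6: flows [0=2,2->1,3->1,3->2,2=4] -> levels [6 7 6 5 6]
Step 7: flows [0=2,1->2,1->3,2->3,2=4] -> levels [6 5 6 7 6]
  -> period-2 cycle (repeats step 5); tank 2 never drops to <=2
Tank 2 never reaches <=2 within 15 steps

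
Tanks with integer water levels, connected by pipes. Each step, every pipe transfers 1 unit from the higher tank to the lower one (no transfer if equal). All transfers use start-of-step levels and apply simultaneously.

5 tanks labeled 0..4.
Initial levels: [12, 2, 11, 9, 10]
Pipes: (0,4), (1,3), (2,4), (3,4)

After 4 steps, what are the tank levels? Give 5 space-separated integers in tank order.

Answer: 11 6 11 8 8

Derivation:
Step 1: flows [0->4,3->1,2->4,4->3] -> levels [11 3 10 9 11]
Step 2: flows [0=4,3->1,4->2,4->3] -> levels [11 4 11 9 9]
Step 3: flows [0->4,3->1,2->4,3=4] -> levels [10 5 10 8 11]
Step 4: flows [4->0,3->1,4->2,4->3] -> levels [11 6 11 8 8]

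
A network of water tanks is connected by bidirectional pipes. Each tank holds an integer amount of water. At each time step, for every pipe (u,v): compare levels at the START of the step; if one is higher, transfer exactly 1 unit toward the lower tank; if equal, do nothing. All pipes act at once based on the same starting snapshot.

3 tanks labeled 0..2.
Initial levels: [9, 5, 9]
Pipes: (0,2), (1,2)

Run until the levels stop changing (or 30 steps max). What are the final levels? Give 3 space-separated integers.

Answer: 7 7 9

Derivation:
Step 1: flows [0=2,2->1] -> levels [9 6 8]
Step 2: flows [0->2,2->1] -> levels [8 7 8]
Step 3: flows [0=2,2->1] -> levels [8 8 7]
Step 4: flows [0->2,1->2] -> levels [7 7 9]
Step 5: flows [2->0,2->1] -> levels [8 8 7]
  -> period-2 cycle: step 5 state = step 3 state; never stabilizes
  -> state at step 30: (30-3) mod 2 = 1, same as step 4 -> [7 7 9]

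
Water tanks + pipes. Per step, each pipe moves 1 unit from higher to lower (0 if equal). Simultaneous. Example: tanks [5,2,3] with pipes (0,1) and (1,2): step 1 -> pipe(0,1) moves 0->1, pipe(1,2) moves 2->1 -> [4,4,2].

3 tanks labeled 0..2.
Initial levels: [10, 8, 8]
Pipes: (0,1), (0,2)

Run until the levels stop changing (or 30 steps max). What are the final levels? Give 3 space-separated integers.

Step 1: flows [0->1,0->2] -> levels [8 9 9]
Step 2: flows [1->0,2->0] -> levels [10 8 8]
  -> period-2 cycle: step 2 state = step 0 state; never stabilizes
  -> state at step 30: (30-0) mod 2 = 0, same as step 0 -> [10 8 8]

Answer: 10 8 8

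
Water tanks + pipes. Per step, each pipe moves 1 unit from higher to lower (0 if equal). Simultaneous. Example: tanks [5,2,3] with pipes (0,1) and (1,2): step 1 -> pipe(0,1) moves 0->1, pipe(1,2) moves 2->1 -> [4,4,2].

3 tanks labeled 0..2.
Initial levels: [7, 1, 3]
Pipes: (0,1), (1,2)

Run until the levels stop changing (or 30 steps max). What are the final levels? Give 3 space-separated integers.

Step 1: flows [0->1,2->1] -> levels [6 3 2]
Step 2: flows [0->1,1->2] -> levels [5 3 3]
Step 3: flows [0->1,1=2] -> levels [4 4 3]
Step 4: flows [0=1,1->2] -> levels [4 3 4]
Step 5: flows [0->1,2->1] -> levels [3 5 3]
Step 6: flows [1->0,1->2] -> levels [4 3 4]
  -> period-2 cycle: step 6 state = step 4 state; never stabilizes
  -> state at step 30: (30-4) mod 2 = 0, same as step 4 -> [4 3 4]

Answer: 4 3 4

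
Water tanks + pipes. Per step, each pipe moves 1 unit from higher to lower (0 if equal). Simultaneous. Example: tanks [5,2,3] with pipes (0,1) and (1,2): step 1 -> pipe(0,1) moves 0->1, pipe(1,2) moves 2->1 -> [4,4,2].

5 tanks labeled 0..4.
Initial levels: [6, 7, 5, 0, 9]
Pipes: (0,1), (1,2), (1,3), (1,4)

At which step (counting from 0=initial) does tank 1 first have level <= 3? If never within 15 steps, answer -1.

Answer: -1

Derivation:
Step 1: flows [1->0,1->2,1->3,4->1] -> levels [7 5 6 1 8]
Step 2: flows [0->1,2->1,1->3,4->1] -> levels [6 7 5 2 7]
Step 3: flows [1->0,1->2,1->3,1=4] -> levels [7 4 6 3 7]
Step 4: flows [0->1,2->1,1->3,4->1] -> levels [6 6 5 4 6]
Step 5: flows [0=1,1->2,1->3,1=4] -> levels [6 4 6 5 6]
Step 6: flows [0->1,2->1,3->1,4->1] -> levels [5 8 5 4 5]
Step 7: flows [1->0,1->2,1->3,1->4] -> levels [6 4 6 5 6]
  -> period-2 cycle (repeats step 5); tank 1 never drops to <=3
Tank 1 never reaches <=3 within 15 steps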